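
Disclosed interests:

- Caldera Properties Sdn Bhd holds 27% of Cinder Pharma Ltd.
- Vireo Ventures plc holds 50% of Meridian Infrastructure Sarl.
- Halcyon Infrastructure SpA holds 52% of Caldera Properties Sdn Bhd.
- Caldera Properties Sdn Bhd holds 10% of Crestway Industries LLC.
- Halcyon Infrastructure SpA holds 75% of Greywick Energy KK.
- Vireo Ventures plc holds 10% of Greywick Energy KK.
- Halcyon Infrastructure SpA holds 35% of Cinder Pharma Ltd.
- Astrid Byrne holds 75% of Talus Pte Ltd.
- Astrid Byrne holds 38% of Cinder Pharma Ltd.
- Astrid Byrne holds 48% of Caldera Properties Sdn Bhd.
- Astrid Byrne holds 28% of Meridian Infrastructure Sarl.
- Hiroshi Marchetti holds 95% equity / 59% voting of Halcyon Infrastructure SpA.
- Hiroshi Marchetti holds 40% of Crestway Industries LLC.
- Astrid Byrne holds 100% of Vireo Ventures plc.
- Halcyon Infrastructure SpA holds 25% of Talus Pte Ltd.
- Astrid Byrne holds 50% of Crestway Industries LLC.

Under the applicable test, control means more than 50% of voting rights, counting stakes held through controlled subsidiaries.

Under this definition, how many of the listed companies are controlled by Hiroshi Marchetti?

Hiroshi holds 59% of Halcyon, so Hiroshi controls Halcyon.
Halcyon holds 75% of Greywick, so Hiroshi controls Greywick.
Halcyon holds 52% of Caldera, so Hiroshi controls Caldera.
Caldera and Halcyon together hold 27% + 35% = 62% of Cinder, so Hiroshi controls Cinder.
No other company's threshold is met.
Hiroshi controls 4 companies.

4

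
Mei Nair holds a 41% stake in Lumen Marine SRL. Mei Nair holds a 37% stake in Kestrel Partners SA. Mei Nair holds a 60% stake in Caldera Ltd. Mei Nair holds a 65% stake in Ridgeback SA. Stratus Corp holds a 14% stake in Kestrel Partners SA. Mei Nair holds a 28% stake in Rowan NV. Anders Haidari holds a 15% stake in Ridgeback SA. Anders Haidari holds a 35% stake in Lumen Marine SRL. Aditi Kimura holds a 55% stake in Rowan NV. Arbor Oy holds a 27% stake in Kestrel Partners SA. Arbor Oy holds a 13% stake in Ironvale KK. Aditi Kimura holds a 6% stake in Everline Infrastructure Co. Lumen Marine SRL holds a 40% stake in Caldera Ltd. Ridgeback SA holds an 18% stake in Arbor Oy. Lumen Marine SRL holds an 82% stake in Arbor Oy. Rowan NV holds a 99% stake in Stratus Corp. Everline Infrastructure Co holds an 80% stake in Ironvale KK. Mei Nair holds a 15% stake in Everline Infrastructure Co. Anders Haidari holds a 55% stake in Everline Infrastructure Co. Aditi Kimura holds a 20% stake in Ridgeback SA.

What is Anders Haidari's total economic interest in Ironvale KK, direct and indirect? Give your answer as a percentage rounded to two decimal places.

Anders reaches Ironvale along 3 paths.
Via Lumen → Arbor: 35% × 82% × 13% = 3.731%.
Via Ridgeback → Arbor: 15% × 18% × 13% = 0.351%.
Via Everline: 55% × 80% = 44%.
Total: 3.731% + 0.351% + 44% = 48.082%.
Rounded: 48.08%.

48.08%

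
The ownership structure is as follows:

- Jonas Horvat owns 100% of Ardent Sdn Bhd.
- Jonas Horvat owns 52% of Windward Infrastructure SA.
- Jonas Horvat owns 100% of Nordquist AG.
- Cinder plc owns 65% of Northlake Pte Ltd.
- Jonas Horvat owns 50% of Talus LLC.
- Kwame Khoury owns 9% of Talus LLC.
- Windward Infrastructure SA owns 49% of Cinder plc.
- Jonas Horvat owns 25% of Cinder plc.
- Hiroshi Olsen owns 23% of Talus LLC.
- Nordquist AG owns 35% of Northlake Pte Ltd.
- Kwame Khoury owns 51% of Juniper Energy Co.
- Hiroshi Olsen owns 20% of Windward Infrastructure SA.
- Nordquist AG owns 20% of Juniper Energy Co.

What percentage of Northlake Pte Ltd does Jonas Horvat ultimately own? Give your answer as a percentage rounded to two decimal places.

Jonas reaches Northlake along 3 paths.
Via Cinder: 25% × 65% = 16.25%.
Via Windward → Cinder: 52% × 49% × 65% = 16.562%.
Via Nordquist: 100% × 35% = 35%.
Total: 16.25% + 16.562% + 35% = 67.812%.
Rounded: 67.81%.

67.81%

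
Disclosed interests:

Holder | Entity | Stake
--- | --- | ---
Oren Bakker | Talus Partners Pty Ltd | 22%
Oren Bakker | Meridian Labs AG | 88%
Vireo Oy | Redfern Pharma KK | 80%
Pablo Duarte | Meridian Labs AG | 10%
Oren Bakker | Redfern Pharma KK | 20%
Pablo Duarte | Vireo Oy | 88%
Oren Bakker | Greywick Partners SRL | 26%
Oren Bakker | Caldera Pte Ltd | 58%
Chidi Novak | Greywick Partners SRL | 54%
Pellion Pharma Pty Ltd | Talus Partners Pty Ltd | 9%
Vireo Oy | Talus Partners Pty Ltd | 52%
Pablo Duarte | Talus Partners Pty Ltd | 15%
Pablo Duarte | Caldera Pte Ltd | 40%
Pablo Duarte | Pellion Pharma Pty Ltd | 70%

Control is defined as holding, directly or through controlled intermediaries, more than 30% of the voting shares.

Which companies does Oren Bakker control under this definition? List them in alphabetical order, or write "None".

Caldera Pte Ltd, Meridian Labs AG

Oren holds 58% of Caldera, so Oren controls Caldera.
Oren holds 88% of Meridian, so Oren controls Meridian.
No other company's threshold is met.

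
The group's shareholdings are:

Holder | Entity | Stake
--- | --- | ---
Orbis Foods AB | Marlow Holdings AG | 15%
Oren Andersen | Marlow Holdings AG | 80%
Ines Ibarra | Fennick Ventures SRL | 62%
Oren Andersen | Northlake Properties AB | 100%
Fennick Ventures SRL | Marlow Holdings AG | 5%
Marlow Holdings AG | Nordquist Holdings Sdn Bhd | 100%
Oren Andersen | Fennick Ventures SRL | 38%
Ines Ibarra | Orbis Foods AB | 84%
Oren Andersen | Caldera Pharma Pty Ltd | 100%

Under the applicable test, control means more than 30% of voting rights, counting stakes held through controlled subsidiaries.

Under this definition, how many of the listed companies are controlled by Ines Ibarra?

2

Ines holds 62% of Fennick, so Ines controls Fennick.
Ines holds 84% of Orbis, so Ines controls Orbis.
No other company's threshold is met.
Ines controls 2 companies.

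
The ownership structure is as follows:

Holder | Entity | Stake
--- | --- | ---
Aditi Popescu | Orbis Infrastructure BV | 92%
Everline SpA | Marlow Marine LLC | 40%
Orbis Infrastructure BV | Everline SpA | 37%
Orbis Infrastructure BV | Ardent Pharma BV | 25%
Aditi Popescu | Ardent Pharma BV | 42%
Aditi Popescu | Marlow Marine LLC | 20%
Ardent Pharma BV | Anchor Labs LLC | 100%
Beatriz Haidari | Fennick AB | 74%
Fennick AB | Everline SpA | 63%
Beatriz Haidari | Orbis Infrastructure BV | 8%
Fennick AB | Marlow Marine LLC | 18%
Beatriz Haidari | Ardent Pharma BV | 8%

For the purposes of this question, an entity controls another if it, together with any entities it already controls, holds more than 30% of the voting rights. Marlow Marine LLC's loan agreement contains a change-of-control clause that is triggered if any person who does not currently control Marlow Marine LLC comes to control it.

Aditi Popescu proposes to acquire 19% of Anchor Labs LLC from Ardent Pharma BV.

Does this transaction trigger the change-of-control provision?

No

The purchase adds only to Aditi's holdings (Ardent's stake shrinks), so Aditi is the only person who could newly come to control Marlow.
Aditi holds 92% of Orbis, so Aditi controls Orbis.
Orbis holds 37% of Everline, so Aditi controls Everline.
Aditi and Everline together hold 20% + 40% = 60% of Marlow, so Aditi controls Marlow.
So Aditi already controls Marlow before the transaction.
After the purchase, Aditi holds 19% of Anchor directly, and Ardent's stake falls to 81%.
Aditi controlled Marlow already, so this is not a new person acquiring control; every other person's position is unchanged or reduced.
No new person acquires control, so the clause is not triggered.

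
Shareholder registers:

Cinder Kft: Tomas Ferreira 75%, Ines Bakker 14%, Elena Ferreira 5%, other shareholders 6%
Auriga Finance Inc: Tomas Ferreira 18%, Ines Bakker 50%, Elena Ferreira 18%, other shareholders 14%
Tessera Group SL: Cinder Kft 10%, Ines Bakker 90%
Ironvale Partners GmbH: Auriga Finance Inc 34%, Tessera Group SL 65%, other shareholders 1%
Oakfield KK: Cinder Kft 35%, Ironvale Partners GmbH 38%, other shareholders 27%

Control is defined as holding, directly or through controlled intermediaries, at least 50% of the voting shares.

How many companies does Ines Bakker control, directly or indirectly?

3

Ines holds 50% of Auriga, so Ines controls Auriga.
Ines holds 90% of Tessera, so Ines controls Tessera.
Auriga and Tessera together hold 34% + 65% = 99% of Ironvale, so Ines controls Ironvale.
No other company's threshold is met.
Ines controls 3 companies.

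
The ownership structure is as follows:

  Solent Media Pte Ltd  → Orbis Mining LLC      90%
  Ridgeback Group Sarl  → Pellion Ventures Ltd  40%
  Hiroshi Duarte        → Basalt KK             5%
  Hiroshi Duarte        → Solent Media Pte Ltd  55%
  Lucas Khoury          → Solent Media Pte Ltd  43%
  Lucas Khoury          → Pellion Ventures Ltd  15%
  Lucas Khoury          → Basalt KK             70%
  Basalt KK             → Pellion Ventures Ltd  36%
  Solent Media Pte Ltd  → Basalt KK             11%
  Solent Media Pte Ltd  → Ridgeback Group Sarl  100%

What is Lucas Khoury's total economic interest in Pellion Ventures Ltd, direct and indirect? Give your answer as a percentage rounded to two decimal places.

59.10%

Lucas reaches Pellion along 4 paths.
Via Solent → Ridgeback: 43% × 100% × 40% = 17.2%.
Via Solent → Basalt: 43% × 11% × 36% = 1.7028%.
Via Basalt: 70% × 36% = 25.2%.
Direct stake: 15% = 15%.
Total: 17.2% + 1.7028% + 25.2% + 15% = 59.1028%.
Rounded: 59.10%.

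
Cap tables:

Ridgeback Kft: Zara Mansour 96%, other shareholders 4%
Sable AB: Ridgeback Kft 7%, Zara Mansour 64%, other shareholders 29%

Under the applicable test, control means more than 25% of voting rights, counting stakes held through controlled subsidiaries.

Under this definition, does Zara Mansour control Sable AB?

Zara holds 96% of Ridgeback, so Zara controls Ridgeback.
Ridgeback and Zara together hold 7% + 64% = 71% of Sable, so Zara controls Sable.

Yes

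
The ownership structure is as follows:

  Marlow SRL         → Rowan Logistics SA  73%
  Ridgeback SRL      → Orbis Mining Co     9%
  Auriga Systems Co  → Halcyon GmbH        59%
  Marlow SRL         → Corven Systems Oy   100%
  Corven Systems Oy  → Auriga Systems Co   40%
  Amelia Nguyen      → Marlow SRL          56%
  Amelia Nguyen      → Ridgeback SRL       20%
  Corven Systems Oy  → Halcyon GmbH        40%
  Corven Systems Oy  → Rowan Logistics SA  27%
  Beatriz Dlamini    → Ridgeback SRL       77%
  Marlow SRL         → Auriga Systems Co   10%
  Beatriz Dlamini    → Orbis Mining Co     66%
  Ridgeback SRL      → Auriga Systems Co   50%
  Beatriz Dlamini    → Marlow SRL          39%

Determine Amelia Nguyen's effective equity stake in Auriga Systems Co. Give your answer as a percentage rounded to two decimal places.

Amelia reaches Auriga along 3 paths.
Via Marlow: 56% × 10% = 5.6%.
Via Ridgeback: 20% × 50% = 10%.
Via Marlow → Corven: 56% × 100% × 40% = 22.4%.
Total: 5.6% + 10% + 22.4% = 38%.
Rounded: 38.00%.

38.00%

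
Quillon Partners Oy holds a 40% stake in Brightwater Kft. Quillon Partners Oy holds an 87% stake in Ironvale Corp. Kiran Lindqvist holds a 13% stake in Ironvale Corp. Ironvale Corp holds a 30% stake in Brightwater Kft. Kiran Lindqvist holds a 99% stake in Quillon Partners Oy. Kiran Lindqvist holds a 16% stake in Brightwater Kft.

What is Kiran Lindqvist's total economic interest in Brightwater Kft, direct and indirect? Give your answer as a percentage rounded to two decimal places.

Kiran reaches Brightwater along 4 paths.
Via Quillon: 99% × 40% = 39.6%.
Via Quillon → Ironvale: 99% × 87% × 30% = 25.839%.
Via Ironvale: 13% × 30% = 3.9%.
Direct stake: 16% = 16%.
Total: 39.6% + 25.839% + 3.9% + 16% = 85.339%.
Rounded: 85.34%.

85.34%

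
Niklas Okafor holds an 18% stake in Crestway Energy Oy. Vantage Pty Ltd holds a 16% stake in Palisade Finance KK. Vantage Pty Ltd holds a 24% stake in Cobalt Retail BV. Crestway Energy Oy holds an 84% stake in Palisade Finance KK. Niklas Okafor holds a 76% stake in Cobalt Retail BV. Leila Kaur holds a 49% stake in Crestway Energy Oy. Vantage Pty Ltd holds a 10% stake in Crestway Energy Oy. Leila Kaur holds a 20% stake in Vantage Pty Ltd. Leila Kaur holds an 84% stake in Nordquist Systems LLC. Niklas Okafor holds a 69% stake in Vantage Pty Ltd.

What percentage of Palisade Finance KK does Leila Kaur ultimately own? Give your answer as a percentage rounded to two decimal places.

Leila reaches Palisade along 3 paths.
Via Crestway: 49% × 84% = 41.16%.
Via Vantage → Crestway: 20% × 10% × 84% = 1.68%.
Via Vantage: 20% × 16% = 3.2%.
Total: 41.16% + 1.68% + 3.2% = 46.04%.

46.04%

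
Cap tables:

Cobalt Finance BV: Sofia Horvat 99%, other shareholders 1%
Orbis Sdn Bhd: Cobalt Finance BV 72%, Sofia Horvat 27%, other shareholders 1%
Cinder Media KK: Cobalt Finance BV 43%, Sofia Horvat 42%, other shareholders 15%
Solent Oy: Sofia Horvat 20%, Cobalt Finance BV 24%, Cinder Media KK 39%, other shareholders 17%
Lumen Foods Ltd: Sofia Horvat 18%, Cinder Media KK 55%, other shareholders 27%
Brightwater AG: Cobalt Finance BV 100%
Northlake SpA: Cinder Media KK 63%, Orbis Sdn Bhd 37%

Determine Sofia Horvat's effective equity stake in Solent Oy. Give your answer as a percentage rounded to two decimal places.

76.74%

Sofia reaches Solent along 4 paths.
Direct stake: 20% = 20%.
Via Cobalt: 99% × 24% = 23.76%.
Via Cobalt → Cinder: 99% × 43% × 39% = 16.6023%.
Via Cinder: 42% × 39% = 16.38%.
Total: 20% + 23.76% + 16.6023% + 16.38% = 76.7423%.
Rounded: 76.74%.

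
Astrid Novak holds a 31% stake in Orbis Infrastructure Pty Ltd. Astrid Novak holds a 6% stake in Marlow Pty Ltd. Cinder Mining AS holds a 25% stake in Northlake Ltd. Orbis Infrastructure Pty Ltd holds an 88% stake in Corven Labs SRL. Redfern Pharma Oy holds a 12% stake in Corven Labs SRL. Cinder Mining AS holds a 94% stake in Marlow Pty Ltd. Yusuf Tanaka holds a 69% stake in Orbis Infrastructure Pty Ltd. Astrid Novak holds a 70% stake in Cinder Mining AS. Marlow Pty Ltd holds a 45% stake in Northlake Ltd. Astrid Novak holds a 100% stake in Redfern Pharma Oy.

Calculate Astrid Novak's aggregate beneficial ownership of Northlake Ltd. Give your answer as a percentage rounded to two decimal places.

49.81%

Astrid reaches Northlake along 3 paths.
Via Cinder: 70% × 25% = 17.5%.
Via Marlow: 6% × 45% = 2.7%.
Via Cinder → Marlow: 70% × 94% × 45% = 29.61%.
Total: 17.5% + 2.7% + 29.61% = 49.81%.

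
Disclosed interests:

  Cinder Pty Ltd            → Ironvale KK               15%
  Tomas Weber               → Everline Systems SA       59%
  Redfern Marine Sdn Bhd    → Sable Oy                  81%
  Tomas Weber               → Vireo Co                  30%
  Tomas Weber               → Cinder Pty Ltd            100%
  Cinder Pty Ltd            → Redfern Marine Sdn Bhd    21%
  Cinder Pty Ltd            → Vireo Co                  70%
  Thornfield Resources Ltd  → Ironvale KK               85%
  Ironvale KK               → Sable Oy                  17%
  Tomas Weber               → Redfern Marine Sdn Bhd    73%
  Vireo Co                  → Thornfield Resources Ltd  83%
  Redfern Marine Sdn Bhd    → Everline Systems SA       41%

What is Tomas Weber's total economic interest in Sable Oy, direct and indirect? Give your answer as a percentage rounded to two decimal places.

Tomas reaches Sable along 5 paths.
Via Cinder → Ironvale: 100% × 15% × 17% = 2.55%.
Via Cinder → Vireo → Thornfield → Ironvale: 100% × 70% × 83% × 85% × 17% = 8.39545%.
Via Vireo → Thornfield → Ironvale: 30% × 83% × 85% × 17% = 3.59805%.
Via Redfern: 73% × 81% = 59.13%.
Via Cinder → Redfern: 100% × 21% × 81% = 17.01%.
Total: 2.55% + 8.39545% + 3.59805% + 59.13% + 17.01% = 90.6835%.
Rounded: 90.68%.

90.68%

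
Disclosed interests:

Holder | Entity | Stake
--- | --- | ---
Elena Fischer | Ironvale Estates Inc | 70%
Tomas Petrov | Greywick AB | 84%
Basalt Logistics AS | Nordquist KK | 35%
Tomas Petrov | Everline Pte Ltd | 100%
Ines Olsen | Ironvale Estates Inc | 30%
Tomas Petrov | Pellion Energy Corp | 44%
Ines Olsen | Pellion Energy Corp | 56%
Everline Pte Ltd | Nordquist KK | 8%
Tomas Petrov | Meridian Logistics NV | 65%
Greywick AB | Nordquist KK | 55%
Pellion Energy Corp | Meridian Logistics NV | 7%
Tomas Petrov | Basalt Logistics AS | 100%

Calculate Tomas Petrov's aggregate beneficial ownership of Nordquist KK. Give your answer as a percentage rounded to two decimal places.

89.20%

Tomas reaches Nordquist along 3 paths.
Via Basalt: 100% × 35% = 35%.
Via Greywick: 84% × 55% = 46.2%.
Via Everline: 100% × 8% = 8%.
Total: 35% + 46.2% + 8% = 89.2%.
Rounded: 89.20%.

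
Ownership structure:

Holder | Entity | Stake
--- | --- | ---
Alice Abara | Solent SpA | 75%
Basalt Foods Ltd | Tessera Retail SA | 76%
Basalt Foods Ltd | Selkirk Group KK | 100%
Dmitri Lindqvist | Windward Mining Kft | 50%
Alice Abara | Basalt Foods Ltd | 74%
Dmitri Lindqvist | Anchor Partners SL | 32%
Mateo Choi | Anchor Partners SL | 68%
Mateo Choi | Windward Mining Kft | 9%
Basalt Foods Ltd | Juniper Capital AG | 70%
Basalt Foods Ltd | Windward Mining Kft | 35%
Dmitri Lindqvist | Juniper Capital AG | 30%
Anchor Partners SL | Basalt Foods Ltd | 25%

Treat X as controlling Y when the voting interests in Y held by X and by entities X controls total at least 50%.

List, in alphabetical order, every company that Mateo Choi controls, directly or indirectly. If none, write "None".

Mateo holds 68% of Anchor, so Mateo controls Anchor.
No other company's threshold is met.

Anchor Partners SL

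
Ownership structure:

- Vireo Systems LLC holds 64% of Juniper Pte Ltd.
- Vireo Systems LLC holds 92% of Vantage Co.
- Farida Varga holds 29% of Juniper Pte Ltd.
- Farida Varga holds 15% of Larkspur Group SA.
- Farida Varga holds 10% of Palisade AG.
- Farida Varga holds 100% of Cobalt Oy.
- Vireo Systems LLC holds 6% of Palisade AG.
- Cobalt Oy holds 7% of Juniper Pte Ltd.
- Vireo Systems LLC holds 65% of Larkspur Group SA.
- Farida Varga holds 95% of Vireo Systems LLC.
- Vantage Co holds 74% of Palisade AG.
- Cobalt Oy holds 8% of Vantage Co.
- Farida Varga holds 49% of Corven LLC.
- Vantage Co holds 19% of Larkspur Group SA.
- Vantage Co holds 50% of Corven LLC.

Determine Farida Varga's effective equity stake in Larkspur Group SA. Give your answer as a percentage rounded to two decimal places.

94.88%

Farida reaches Larkspur along 4 paths.
Direct stake: 15% = 15%.
Via Vireo: 95% × 65% = 61.75%.
Via Cobalt → Vantage: 100% × 8% × 19% = 1.52%.
Via Vireo → Vantage: 95% × 92% × 19% = 16.606%.
Total: 15% + 61.75% + 1.52% + 16.606% = 94.876%.
Rounded: 94.88%.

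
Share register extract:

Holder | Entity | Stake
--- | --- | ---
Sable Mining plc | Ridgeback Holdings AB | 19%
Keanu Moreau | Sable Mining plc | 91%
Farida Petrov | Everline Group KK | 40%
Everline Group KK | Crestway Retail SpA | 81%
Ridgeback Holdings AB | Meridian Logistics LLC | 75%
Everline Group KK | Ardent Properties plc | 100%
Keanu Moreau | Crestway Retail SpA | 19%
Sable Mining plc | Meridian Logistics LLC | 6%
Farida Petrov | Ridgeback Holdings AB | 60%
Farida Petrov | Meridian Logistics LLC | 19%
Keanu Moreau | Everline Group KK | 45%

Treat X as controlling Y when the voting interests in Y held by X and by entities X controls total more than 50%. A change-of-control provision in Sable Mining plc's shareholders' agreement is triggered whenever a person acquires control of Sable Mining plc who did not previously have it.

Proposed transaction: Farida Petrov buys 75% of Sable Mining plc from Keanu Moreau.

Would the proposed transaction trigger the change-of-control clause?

The purchase adds only to Farida's holdings (Keanu's stake shrinks), so Farida is the only person who could newly come to control Sable.
Farida holds 60% of Ridgeback, so Farida controls Ridgeback.
Ridgeback and Farida together hold 75% + 19% = 94% of Meridian, so Farida controls Meridian.
Neither Farida nor any entity Farida controls holds any voting interest in Sable.
So before the transaction, Farida does not control Sable.
After the purchase, Farida holds 75% of Sable directly, and Keanu's stake falls to 16%.
Farida holds 75% of Sable, so Farida controls Sable.
Farida did not control Sable before and does after, so the clause is triggered.

Yes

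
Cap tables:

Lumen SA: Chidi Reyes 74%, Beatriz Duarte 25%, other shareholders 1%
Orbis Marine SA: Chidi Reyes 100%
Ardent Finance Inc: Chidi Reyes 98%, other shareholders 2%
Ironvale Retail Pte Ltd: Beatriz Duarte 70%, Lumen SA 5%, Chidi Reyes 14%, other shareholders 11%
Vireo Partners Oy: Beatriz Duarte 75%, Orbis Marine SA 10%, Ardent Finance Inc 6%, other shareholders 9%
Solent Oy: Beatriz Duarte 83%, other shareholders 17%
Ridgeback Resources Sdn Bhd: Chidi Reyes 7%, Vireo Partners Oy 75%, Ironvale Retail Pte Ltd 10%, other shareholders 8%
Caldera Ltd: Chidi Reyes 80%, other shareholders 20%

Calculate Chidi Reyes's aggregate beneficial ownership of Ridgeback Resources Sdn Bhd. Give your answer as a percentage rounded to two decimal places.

Chidi reaches Ridgeback along 5 paths.
Direct stake: 7% = 7%.
Via Orbis → Vireo: 100% × 10% × 75% = 7.5%.
Via Ardent → Vireo: 98% × 6% × 75% = 4.41%.
Via Lumen → Ironvale: 74% × 5% × 10% = 0.37%.
Via Ironvale: 14% × 10% = 1.4%.
Total: 7% + 7.5% + 4.41% + 0.37% + 1.4% = 20.68%.

20.68%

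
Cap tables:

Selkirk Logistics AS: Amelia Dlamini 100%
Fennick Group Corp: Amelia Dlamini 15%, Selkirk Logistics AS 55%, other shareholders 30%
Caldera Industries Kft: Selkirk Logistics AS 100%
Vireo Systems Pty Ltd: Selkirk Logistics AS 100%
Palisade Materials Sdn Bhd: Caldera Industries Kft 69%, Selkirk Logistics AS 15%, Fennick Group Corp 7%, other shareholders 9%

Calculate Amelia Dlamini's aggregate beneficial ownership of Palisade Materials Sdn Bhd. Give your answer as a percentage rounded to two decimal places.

Amelia reaches Palisade along 4 paths.
Via Selkirk → Caldera: 100% × 100% × 69% = 69%.
Via Selkirk: 100% × 15% = 15%.
Via Fennick: 15% × 7% = 1.05%.
Via Selkirk → Fennick: 100% × 55% × 7% = 3.85%.
Total: 69% + 15% + 1.05% + 3.85% = 88.9%.
Rounded: 88.90%.

88.90%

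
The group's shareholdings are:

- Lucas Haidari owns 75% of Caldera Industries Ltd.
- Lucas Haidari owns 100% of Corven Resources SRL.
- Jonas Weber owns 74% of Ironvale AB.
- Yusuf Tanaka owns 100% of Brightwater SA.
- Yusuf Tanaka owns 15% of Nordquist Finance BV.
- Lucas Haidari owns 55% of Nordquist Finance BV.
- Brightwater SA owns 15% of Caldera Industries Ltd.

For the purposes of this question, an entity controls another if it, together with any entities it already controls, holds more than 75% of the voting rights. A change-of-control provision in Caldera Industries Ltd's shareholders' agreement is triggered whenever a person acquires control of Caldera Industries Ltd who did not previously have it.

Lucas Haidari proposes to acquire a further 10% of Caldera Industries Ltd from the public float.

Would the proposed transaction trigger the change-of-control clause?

Yes

The purchase changes only Lucas's holdings, so Lucas is the only person who could newly come to control Caldera.
Lucas holds 100% of Corven, so Lucas controls Corven.
In Caldera, Lucas's side holds only 75%, not > 75%.
So before the transaction, Lucas does not control Caldera.
After the purchase, Lucas's direct stake in Caldera rises to 75% + 10% = 85%.
Lucas holds 85% of Caldera, so Lucas controls Caldera.
Lucas did not control Caldera before and does after, so the clause is triggered.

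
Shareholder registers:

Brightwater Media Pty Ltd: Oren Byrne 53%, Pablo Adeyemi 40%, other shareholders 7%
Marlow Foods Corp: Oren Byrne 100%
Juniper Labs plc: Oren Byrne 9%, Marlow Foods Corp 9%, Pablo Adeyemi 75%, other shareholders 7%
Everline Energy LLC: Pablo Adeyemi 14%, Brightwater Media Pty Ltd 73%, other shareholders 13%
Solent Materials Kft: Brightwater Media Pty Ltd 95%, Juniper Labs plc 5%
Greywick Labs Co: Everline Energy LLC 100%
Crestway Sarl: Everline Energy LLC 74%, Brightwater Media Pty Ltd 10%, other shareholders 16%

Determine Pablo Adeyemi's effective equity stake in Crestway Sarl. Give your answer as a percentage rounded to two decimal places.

35.97%

Pablo reaches Crestway along 3 paths.
Via Everline: 14% × 74% = 10.36%.
Via Brightwater → Everline: 40% × 73% × 74% = 21.608%.
Via Brightwater: 40% × 10% = 4%.
Total: 10.36% + 21.608% + 4% = 35.968%.
Rounded: 35.97%.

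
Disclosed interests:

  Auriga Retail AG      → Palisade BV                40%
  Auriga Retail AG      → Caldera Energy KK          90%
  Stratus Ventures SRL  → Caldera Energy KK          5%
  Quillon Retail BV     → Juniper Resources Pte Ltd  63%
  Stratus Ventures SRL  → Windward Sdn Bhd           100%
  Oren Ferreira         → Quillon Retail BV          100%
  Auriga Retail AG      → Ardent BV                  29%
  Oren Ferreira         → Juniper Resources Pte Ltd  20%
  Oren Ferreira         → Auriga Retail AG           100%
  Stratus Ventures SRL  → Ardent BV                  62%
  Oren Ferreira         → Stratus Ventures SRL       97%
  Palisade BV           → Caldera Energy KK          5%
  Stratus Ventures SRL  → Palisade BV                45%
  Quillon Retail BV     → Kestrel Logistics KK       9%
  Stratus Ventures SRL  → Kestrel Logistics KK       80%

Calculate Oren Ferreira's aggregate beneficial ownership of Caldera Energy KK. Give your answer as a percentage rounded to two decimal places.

Oren reaches Caldera along 4 paths.
Via Stratus: 97% × 5% = 4.85%.
Via Auriga: 100% × 90% = 90%.
Via Stratus → Palisade: 97% × 45% × 5% = 2.1825%.
Via Auriga → Palisade: 100% × 40% × 5% = 2%.
Total: 4.85% + 90% + 2.1825% + 2% = 99.0325%.
Rounded: 99.03%.

99.03%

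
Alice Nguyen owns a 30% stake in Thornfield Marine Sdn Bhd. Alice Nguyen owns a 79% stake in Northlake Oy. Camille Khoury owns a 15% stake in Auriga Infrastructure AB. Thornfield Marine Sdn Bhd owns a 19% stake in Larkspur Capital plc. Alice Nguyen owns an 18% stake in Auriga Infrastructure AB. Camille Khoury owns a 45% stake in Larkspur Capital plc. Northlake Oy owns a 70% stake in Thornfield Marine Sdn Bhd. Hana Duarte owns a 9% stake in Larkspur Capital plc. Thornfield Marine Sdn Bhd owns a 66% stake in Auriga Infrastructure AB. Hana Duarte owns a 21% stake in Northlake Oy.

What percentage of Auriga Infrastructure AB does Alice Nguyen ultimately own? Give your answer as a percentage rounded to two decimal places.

Alice reaches Auriga along 3 paths.
Direct stake: 18% = 18%.
Via Thornfield: 30% × 66% = 19.8%.
Via Northlake → Thornfield: 79% × 70% × 66% = 36.498%.
Total: 18% + 19.8% + 36.498% = 74.298%.
Rounded: 74.30%.

74.30%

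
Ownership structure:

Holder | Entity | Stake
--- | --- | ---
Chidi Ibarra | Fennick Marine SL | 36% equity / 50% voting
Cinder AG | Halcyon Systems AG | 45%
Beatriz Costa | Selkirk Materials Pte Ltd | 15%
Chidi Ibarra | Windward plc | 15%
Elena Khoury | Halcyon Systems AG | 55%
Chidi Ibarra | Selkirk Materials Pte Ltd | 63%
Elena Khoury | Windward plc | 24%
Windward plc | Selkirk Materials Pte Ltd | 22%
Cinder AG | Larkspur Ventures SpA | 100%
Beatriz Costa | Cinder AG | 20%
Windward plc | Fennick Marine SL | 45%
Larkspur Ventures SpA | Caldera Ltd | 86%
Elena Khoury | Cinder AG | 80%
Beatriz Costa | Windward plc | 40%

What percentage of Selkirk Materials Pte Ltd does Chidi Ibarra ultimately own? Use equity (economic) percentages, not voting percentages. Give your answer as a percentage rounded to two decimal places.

66.30%

Chidi reaches Selkirk along 2 paths.
Via Windward: 15% × 22% = 3.3%.
Direct stake: 63% = 63%.
Total: 3.3% + 63% = 66.3%.
Rounded: 66.30%.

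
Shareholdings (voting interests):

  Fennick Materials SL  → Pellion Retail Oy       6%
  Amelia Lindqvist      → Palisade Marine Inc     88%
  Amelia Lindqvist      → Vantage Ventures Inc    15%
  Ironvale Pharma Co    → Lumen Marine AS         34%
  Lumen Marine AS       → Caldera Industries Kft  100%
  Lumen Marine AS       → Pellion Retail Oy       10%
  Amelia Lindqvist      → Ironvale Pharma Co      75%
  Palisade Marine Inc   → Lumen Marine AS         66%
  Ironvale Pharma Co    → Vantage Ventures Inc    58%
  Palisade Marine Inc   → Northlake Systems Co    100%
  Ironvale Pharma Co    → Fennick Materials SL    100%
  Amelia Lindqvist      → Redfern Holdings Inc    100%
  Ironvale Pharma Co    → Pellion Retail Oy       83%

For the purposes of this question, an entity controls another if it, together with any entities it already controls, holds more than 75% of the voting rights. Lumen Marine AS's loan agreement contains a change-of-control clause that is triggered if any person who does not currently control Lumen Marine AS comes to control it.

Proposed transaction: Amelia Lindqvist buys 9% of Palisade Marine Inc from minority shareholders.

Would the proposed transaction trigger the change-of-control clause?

The purchase changes only Amelia's holdings, so Amelia is the only person who could newly come to control Lumen.
Amelia holds 88% of Palisade, so Amelia controls Palisade.
Amelia holds 100% of Redfern, so Amelia controls Redfern.
Palisade holds 100% of Northlake, so Amelia controls Northlake.
In Lumen, Amelia's side holds only 66%, not > 75%.
So before the transaction, Amelia does not control Lumen.
After the purchase, Amelia's direct stake in Palisade rises to 88% + 9% = 97%.
Amelia holds 97% of Palisade, so Amelia controls Palisade.
After the transaction, Amelia's side holds 66% of Lumen, not > 75%, so Amelia still does not control Lumen.
No new person acquires control, so the clause is not triggered.

No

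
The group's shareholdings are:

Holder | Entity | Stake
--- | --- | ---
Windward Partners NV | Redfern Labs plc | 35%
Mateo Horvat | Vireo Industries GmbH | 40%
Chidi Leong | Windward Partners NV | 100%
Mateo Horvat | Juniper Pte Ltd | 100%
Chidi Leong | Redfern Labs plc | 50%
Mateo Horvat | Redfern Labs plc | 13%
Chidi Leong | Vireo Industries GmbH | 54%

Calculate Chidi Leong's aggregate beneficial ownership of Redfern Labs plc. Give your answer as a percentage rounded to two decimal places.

85.00%

Chidi reaches Redfern along 2 paths.
Direct stake: 50% = 50%.
Via Windward: 100% × 35% = 35%.
Total: 50% + 35% = 85%.
Rounded: 85.00%.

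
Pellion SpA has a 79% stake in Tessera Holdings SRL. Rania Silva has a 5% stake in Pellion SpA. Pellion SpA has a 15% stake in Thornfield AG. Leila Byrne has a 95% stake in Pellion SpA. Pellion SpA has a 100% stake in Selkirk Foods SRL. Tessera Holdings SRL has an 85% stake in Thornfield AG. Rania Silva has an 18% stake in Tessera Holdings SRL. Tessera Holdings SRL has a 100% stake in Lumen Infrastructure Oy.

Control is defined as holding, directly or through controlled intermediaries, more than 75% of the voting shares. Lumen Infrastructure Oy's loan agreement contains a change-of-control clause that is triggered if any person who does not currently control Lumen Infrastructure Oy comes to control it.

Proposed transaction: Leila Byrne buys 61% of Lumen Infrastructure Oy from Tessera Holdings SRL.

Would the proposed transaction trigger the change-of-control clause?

The purchase adds only to Leila's holdings (Tessera's stake shrinks), so Leila is the only person who could newly come to control Lumen.
Leila holds 95% of Pellion, so Leila controls Pellion.
Pellion holds 79% of Tessera, so Leila controls Tessera.
Tessera holds 100% of Lumen, so Leila controls Lumen.
So Leila already controls Lumen before the transaction.
After the purchase, Leila holds 61% of Lumen directly, and Tessera's stake falls to 39%.
Leila controlled Lumen already, so this is not a new person acquiring control; every other person's position is unchanged or reduced.
No new person acquires control, so the clause is not triggered.

No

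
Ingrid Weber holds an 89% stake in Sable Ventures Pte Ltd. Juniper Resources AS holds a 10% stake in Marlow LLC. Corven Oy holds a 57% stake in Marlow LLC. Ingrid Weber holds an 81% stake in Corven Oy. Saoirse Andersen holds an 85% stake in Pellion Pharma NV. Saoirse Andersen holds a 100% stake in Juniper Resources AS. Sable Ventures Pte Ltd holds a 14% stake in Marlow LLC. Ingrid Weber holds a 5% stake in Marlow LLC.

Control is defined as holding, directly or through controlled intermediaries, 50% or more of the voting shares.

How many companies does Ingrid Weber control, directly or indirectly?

Ingrid holds 81% of Corven, so Ingrid controls Corven.
Ingrid holds 89% of Sable, so Ingrid controls Sable.
Sable and Corven and Ingrid together hold 14% + 57% + 5% = 76% of Marlow, so Ingrid controls Marlow.
No other company's threshold is met.
Ingrid controls 3 companies.

3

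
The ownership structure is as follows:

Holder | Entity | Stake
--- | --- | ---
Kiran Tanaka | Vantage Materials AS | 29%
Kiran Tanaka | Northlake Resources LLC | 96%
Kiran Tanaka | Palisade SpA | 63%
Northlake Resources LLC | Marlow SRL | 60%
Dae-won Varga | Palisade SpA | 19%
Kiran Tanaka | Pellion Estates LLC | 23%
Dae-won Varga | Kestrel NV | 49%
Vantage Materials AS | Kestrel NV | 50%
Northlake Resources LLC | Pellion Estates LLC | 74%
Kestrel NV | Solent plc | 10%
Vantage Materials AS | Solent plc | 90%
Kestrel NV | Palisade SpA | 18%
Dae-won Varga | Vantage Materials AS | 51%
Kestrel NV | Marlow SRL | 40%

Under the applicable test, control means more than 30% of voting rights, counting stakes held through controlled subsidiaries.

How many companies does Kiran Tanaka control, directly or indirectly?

4

Kiran holds 96% of Northlake, so Kiran controls Northlake.
Kiran holds 63% of Palisade, so Kiran controls Palisade.
Northlake and Kiran together hold 74% + 23% = 97% of Pellion, so Kiran controls Pellion.
Northlake holds 60% of Marlow, so Kiran controls Marlow.
No other company's threshold is met.
Kiran controls 4 companies.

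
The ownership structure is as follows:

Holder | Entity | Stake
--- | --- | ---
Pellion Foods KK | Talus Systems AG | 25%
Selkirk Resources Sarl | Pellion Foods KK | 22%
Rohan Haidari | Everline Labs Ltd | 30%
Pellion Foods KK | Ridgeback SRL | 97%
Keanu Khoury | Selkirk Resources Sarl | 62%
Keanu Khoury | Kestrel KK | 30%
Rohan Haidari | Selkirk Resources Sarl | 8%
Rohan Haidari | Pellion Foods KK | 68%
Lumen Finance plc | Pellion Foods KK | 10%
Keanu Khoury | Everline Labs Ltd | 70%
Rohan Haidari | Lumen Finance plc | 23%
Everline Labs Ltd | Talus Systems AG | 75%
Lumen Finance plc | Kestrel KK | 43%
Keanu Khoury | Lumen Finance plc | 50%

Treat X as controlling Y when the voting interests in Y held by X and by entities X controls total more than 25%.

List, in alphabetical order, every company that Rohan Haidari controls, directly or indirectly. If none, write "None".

Rohan holds 30% of Everline, so Rohan controls Everline.
Rohan holds 68% of Pellion, so Rohan controls Pellion.
Pellion holds 97% of Ridgeback, so Rohan controls Ridgeback.
Everline and Pellion together hold 75% + 25% = 100% of Talus, so Rohan controls Talus.
No other company's threshold is met.

Everline Labs Ltd, Pellion Foods KK, Ridgeback SRL, Talus Systems AG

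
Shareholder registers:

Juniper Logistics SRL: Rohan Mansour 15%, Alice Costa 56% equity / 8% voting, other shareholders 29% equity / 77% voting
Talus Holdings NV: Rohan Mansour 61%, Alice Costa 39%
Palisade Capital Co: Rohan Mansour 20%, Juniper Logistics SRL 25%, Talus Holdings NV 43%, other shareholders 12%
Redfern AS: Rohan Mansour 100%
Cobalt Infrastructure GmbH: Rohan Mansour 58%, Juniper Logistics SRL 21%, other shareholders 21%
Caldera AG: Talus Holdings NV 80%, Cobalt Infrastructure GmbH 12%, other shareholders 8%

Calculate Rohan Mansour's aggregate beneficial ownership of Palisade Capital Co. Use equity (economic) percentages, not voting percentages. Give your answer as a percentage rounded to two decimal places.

49.98%

Rohan reaches Palisade along 3 paths.
Direct stake: 20% = 20%.
Via Juniper: 15% × 25% = 3.75%.
Via Talus: 61% × 43% = 26.23%.
Total: 20% + 3.75% + 26.23% = 49.98%.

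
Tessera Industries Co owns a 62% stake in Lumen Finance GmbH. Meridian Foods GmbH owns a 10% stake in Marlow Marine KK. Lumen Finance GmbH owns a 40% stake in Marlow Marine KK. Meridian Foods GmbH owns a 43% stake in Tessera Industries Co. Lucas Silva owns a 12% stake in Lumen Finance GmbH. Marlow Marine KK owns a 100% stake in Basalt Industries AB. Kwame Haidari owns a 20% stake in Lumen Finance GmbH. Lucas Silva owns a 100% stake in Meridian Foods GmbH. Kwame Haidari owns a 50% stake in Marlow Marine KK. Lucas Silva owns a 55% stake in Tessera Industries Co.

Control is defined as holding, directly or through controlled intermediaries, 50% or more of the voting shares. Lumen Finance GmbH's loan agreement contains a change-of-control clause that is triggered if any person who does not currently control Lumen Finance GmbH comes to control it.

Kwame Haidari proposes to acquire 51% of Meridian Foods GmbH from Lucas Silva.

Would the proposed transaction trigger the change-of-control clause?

The purchase adds only to Kwame's holdings (Lucas's stake shrinks), so Kwame is the only person who could newly come to control Lumen.
Kwame holds 50% of Marlow, so Kwame controls Marlow.
Marlow holds 100% of Basalt, so Kwame controls Basalt.
In Lumen, Kwame's side holds only 20%, not ≥ 50%.
So before the transaction, Kwame does not control Lumen.
After the purchase, Kwame holds 51% of Meridian directly, and Lucas's stake falls to 49%.
Kwame holds 51% of Meridian, so Kwame controls Meridian.
Meridian and Kwame together hold 10% + 50% = 60% of Marlow, so Kwame controls Marlow.
After the transaction, Kwame's side holds 20% of Lumen, not ≥ 50%, so Kwame still does not control Lumen.
No new person acquires control, so the clause is not triggered.

No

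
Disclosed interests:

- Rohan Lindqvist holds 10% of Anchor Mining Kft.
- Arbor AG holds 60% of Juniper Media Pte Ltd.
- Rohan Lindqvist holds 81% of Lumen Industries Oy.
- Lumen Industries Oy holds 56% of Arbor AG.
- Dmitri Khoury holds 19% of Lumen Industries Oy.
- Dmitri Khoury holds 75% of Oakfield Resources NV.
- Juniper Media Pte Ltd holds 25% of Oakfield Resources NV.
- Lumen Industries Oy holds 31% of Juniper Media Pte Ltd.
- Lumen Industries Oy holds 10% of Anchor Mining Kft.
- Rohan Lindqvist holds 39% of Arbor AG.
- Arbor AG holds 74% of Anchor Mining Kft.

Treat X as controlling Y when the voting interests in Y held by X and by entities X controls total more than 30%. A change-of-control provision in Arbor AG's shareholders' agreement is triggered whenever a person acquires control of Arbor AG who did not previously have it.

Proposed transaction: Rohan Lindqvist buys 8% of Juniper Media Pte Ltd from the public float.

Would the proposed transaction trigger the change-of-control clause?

The purchase changes only Rohan's holdings, so Rohan is the only person who could newly come to control Arbor.
Rohan holds 81% of Lumen, so Rohan controls Lumen.
Rohan and Lumen together hold 39% + 56% = 95% of Arbor, so Rohan controls Arbor.
So Rohan already controls Arbor before the transaction.
After the purchase, Rohan holds 8% of Juniper directly.
Rohan controlled Arbor already, so this is not a new person acquiring control; every other person's position is unchanged or reduced.
No new person acquires control, so the clause is not triggered.

No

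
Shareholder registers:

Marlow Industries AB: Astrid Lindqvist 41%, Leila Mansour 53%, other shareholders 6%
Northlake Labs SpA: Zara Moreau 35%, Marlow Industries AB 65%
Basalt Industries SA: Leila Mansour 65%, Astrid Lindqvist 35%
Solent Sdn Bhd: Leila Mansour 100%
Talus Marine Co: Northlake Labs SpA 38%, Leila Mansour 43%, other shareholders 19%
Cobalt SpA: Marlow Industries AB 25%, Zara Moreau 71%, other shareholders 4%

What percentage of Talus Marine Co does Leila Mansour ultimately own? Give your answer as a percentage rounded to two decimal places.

56.09%

Leila reaches Talus along 2 paths.
Via Marlow → Northlake: 53% × 65% × 38% = 13.091%.
Direct stake: 43% = 43%.
Total: 13.091% + 43% = 56.091%.
Rounded: 56.09%.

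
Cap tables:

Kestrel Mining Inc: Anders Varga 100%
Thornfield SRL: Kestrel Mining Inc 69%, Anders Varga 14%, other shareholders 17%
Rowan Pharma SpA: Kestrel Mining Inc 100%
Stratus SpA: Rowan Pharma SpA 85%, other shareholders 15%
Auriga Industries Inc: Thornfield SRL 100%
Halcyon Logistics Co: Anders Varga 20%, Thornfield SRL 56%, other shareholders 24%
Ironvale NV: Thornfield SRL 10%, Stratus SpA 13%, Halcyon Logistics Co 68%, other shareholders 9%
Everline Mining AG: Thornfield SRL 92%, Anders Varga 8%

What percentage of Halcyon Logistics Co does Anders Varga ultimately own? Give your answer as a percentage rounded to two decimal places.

66.48%

Anders reaches Halcyon along 3 paths.
Direct stake: 20% = 20%.
Via Kestrel → Thornfield: 100% × 69% × 56% = 38.64%.
Via Thornfield: 14% × 56% = 7.84%.
Total: 20% + 38.64% + 7.84% = 66.48%.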